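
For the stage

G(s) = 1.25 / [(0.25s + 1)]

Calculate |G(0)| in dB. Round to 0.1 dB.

G(0) = 1.25 · 1 / 1 = 1.25
20 log₁₀(1.25) ≈ 1.94 dB

1.9 dB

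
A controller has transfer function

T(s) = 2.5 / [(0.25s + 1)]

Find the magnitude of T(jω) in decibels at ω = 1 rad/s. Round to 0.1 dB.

At ω = 1 rad/s:
pole (1 + j1·0.25) = 1 + j0.25 → |·| ≈ 1.0308, ∠ ≈ 14.04°
|T| = 2.5 · 1 / (1.0308) ≈ 2.4253
Gain = 20 log₁₀(2.4253) ≈ 7.70 dB

7.7 dB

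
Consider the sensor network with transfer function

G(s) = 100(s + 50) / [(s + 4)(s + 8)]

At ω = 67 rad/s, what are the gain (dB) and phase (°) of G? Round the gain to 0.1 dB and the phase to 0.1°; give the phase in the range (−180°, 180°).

5.3 dB, -116.5°

At s = jω = j67:
zero (s+50): 50 + j67 → |·| = √(50²+67²) = √6989 ≈ 83.6, ∠ = arctan(67/50) ≈ 53.27°
pole (s+4): 4 + j67 → |·| = √(4²+67²) = √4505 ≈ 67.119, ∠ = arctan(67/4) ≈ 86.58°
pole (s+8): 8 + j67 → |·| = √(8²+67²) = √4553 ≈ 67.476, ∠ = arctan(67/8) ≈ 83.19°
|G| = 100 · 83.6 / 4528.9 ≈ 1.8459
Gain = 20 log₁₀(1.8459) ≈ 5.32 dB
∠G = 53.27° − 169.77° = -116.50°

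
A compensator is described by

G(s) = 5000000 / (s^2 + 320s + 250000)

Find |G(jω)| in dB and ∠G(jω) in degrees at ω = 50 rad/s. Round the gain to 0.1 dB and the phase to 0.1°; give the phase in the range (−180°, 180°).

26.1 dB, -3.7°

At s = jω = j50:
quadratic: (j50)² + 320·j50 + 250000 = 247500 + j16000 → |·| ≈ 2.4802e+05, ∠ ≈ 3.70°
|G| = 5000000 / 2.4802e+05 ≈ 20.16
Gain = 20 log₁₀(20.16) ≈ 26.09 dB
∠G = 0.00° − 3.70° = -3.70°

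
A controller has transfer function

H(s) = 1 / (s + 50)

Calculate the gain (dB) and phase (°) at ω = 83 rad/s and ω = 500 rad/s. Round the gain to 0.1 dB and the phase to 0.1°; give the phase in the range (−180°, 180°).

At s = jω = j83:
pole (s+50): 50 + j83 → |·| = √(50²+83²) = √9389 ≈ 96.897, ∠ = arctan(83/50) ≈ 58.93°
|H| = 1 / 96.897 ≈ 0.01032
Gain = 20 log₁₀(0.01032) ≈ -39.73 dB
∠H = 0.00° − 58.93° = -58.93°

At s = jω = j500:
pole (s+50): 50 + j500 → |·| = √(50²+500²) = √252500 ≈ 502.49, ∠ = arctan(500/50) ≈ 84.29°
|H| = 1 / 502.49 ≈ 0.0019901
Gain = 20 log₁₀(0.0019901) ≈ -54.02 dB
∠H = 0.00° − 84.29° = -84.29°

ω = 83: -39.7 dB, -58.9°; ω = 500: -54.0 dB, -84.3°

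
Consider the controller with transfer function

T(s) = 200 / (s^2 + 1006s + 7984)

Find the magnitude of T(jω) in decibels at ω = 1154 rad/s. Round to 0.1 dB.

-78.9 dB

Substitute s = j1154:
Numerator: 200 = 200 + j0
Denominator: (j1154)^2 + 1006(j1154) + 7984 = -1323732 + j1160924
|N| = √(200² + 0²) ≈ 200, ∠N ≈ 0.00°
|D| = √(1323732² + 1160924²) ≈ 1.7607e+06, ∠D ≈ 138.75°
|T| = 200 / 1.7607e+06 ≈ 0.00011359
Gain = 20 log₁₀(0.00011359) ≈ -78.89 dB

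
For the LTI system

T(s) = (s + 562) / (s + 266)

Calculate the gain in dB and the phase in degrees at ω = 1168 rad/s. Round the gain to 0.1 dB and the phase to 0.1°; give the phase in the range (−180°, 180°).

Substitute s = j1168:
Numerator: (j1168) + 562 = 562 + j1168
Denominator: (j1168) + 266 = 266 + j1168
|N| = √(562² + 1168²) ≈ 1296.2, ∠N ≈ 64.30°
|D| = √(266² + 1168²) ≈ 1197.9, ∠D ≈ 77.17°
|T| = 1296.2 / 1197.9 ≈ 1.0821
Gain = 20 log₁₀(1.0821) ≈ 0.69 dB
∠T = 64.30° − 77.17° = -12.87°

0.7 dB, -12.9°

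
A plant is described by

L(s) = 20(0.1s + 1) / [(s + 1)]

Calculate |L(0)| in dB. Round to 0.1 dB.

26.0 dB

L(0) = 20 · 1 / 1 = 20
20 log₁₀(20) ≈ 26.02 dB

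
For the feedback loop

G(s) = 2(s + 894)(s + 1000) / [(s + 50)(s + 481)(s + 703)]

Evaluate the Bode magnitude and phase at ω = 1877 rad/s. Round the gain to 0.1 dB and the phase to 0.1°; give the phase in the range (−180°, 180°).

-58.3 dB, -107.1°

At s = jω = j1877:
zero (s+894): 894 + j1877 → |·| = √(894²+1877²) = √4322365 ≈ 2079, ∠ = arctan(1877/894) ≈ 64.53°
zero (s+1000): 1000 + j1877 → |·| = √(1000²+1877²) = √4523129 ≈ 2126.8, ∠ = arctan(1877/1000) ≈ 61.95°
pole (s+50): 50 + j1877 → |·| = √(50²+1877²) = √3525629 ≈ 1877.7, ∠ = arctan(1877/50) ≈ 88.47°
pole (s+481): 481 + j1877 → |·| = √(481²+1877²) = √3754490 ≈ 1937.7, ∠ = arctan(1877/481) ≈ 75.63°
pole (s+703): 703 + j1877 → |·| = √(703²+1877²) = √4017338 ≈ 2004.3, ∠ = arctan(1877/703) ≈ 69.47°
|G| = 2 · 4.4216e+06 / 7.2925e+09 ≈ 0.0012126
Gain = 20 log₁₀(0.0012126) ≈ -58.33 dB
∠G = 126.48° − 233.57° = -107.09°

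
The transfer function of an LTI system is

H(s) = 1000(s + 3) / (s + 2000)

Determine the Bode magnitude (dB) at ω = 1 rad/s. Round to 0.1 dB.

At s = jω = j1:
zero (s+3): 3 + j1 → |·| = √(3²+1²) = √10 ≈ 3.1623, ∠ = arctan(1/3) ≈ 18.43°
pole (s+2000): 2000 + j1 → |·| = √(2000²+1²) = √4000001 ≈ 2000, ∠ = arctan(1/2000) ≈ 0.03°
|H| = 1000 · 3.1623 / 2000 ≈ 1.5812
Gain = 20 log₁₀(1.5812) ≈ 3.98 dB

4.0 dB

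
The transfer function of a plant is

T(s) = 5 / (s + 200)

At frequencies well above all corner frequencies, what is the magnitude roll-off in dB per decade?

-20 dB/decade

Each pole contributes −20 dB/decade at high frequency; each zero contributes +20 dB/decade.
Net: 0 zero(s) − 1 pole(s) → -20 dB/decade.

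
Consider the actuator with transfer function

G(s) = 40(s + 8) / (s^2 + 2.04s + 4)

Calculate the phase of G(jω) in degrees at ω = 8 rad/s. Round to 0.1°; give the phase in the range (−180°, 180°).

At s = jω = j8:
zero (s+8): 8 + j8 → |·| = √(8²+8²) = √128 ≈ 11.314, ∠ = arctan(8/8) ≈ 45.00°
quadratic: (j8)² + 2.04·j8 + 4 = -60 + j16.32 → |·| ≈ 62.18, ∠ ≈ 164.78°
∠G = 45.00° − 164.78° = -119.78°

-119.8°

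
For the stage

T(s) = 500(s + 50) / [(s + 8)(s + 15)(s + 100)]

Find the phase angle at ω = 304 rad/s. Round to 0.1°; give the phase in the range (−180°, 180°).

-166.8°

At s = jω = j304:
zero (s+50): 50 + j304 → |·| = √(50²+304²) = √94916 ≈ 308.08, ∠ = arctan(304/50) ≈ 80.66°
pole (s+8): 8 + j304 → |·| = √(8²+304²) = √92480 ≈ 304.11, ∠ = arctan(304/8) ≈ 88.49°
pole (s+15): 15 + j304 → |·| = √(15²+304²) = √92641 ≈ 304.37, ∠ = arctan(304/15) ≈ 87.18°
pole (s+100): 100 + j304 → |·| = √(100²+304²) = √102416 ≈ 320.02, ∠ = arctan(304/100) ≈ 71.79°
∠T = 80.66° − 247.46° = -166.80°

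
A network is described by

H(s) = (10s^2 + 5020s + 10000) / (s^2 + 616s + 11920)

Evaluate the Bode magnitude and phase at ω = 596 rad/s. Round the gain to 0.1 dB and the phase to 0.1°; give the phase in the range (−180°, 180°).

19.3 dB, 6.7°

Substitute s = j596:
Numerator: 10(j596)^2 + 5020(j596) + 10000 = -3542160 + j2991920
Denominator: (j596)^2 + 616(j596) + 11920 = -343296 + j367136
|N| = √(3542160² + 2991920²) ≈ 4.6366e+06, ∠N ≈ 139.81°
|D| = √(343296² + 367136²) ≈ 5.0263e+05, ∠D ≈ 133.08°
|H| = 4.6366e+06 / 5.0263e+05 ≈ 9.2247
Gain = 20 log₁₀(9.2247) ≈ 19.30 dB
∠H = 139.81° − 133.08° = 6.73°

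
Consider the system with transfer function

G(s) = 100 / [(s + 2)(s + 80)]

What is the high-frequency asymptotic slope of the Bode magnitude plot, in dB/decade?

-40 dB/decade

Each pole contributes −20 dB/decade at high frequency; each zero contributes +20 dB/decade.
Net: 0 zero(s) − 2 pole(s) → -40 dB/decade.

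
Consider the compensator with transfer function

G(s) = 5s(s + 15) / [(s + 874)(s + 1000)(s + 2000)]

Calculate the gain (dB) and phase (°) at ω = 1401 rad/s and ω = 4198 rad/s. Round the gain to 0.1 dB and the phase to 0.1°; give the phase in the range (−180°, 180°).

ω = 1401: -57.0 dB, 31.9°; ω = 4198: -59.8 dB, -39.6°

At s = jω = j1401:
zero (s+15): 15 + j1401 → |·| = √(15²+1401²) = √1963026 ≈ 1401.1, ∠ = arctan(1401/15) ≈ 89.39°
zero at origin: s = j1401 → |·| = 1401, ∠ = 90.00°
pole (s+874): 874 + j1401 → |·| = √(874²+1401²) = √2726677 ≈ 1651.3, ∠ = arctan(1401/874) ≈ 58.04°
pole (s+1000): 1000 + j1401 → |·| = √(1000²+1401²) = √2962801 ≈ 1721.3, ∠ = arctan(1401/1000) ≈ 54.48°
pole (s+2000): 2000 + j1401 → |·| = √(2000²+1401²) = √5962801 ≈ 2441.9, ∠ = arctan(1401/2000) ≈ 35.01°
|G| = 5 · 1.9629e+06 / 6.9408e+09 ≈ 0.001414
Gain = 20 log₁₀(0.001414) ≈ -56.99 dB
∠G = 179.39° − 147.53° = 31.86°

At s = jω = j4198:
zero (s+15): 15 + j4198 → |·| = √(15²+4198²) = √17623429 ≈ 4198, ∠ = arctan(4198/15) ≈ 89.80°
zero at origin: s = j4198 → |·| = 4198, ∠ = 90.00°
pole (s+874): 874 + j4198 → |·| = √(874²+4198²) = √18387080 ≈ 4288, ∠ = arctan(4198/874) ≈ 78.24°
pole (s+1000): 1000 + j4198 → |·| = √(1000²+4198²) = √18623204 ≈ 4315.5, ∠ = arctan(4198/1000) ≈ 76.60°
pole (s+2000): 2000 + j4198 → |·| = √(2000²+4198²) = √21623204 ≈ 4650.1, ∠ = arctan(4198/2000) ≈ 64.53°
|G| = 5 · 1.7623e+07 / 8.6049e+10 ≈ 0.001024
Gain = 20 log₁₀(0.001024) ≈ -59.79 dB
∠G = 179.80° − 219.37° = -39.57°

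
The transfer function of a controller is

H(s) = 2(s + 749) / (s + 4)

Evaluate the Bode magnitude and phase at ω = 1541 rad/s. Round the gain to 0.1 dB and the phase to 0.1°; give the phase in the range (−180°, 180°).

6.9 dB, -25.8°

At s = jω = j1541:
zero (s+749): 749 + j1541 → |·| = √(749²+1541²) = √2935682 ≈ 1713.4, ∠ = arctan(1541/749) ≈ 64.08°
pole (s+4): 4 + j1541 → |·| = √(4²+1541²) = √2374697 ≈ 1541, ∠ = arctan(1541/4) ≈ 89.85°
|H| = 2 · 1713.4 / 1541 ≈ 2.2238
Gain = 20 log₁₀(2.2238) ≈ 6.94 dB
∠H = 64.08° − 89.85° = -25.77°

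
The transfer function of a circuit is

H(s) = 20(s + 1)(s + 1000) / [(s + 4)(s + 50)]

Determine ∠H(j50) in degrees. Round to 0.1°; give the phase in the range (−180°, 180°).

-38.7°

At s = jω = j50:
zero (s+1): 1 + j50 → |·| = √(1²+50²) = √2501 ≈ 50.01, ∠ = arctan(50/1) ≈ 88.85°
zero (s+1000): 1000 + j50 → |·| = √(1000²+50²) = √1002500 ≈ 1001.2, ∠ = arctan(50/1000) ≈ 2.86°
pole (s+4): 4 + j50 → |·| = √(4²+50²) = √2516 ≈ 50.16, ∠ = arctan(50/4) ≈ 85.43°
pole (s+50): 50 + j50 → |·| = √(50²+50²) = √5000 ≈ 70.711, ∠ = arctan(50/50) ≈ 45.00°
∠H = 91.71° − 130.43° = -38.72°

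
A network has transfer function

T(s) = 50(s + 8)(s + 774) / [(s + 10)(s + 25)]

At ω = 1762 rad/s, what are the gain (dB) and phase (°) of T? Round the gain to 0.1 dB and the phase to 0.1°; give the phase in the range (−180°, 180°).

At s = jω = j1762:
zero (s+8): 8 + j1762 → |·| = √(8²+1762²) = √3104708 ≈ 1762, ∠ = arctan(1762/8) ≈ 89.74°
zero (s+774): 774 + j1762 → |·| = √(774²+1762²) = √3703720 ≈ 1924.5, ∠ = arctan(1762/774) ≈ 66.29°
pole (s+10): 10 + j1762 → |·| = √(10²+1762²) = √3104744 ≈ 1762, ∠ = arctan(1762/10) ≈ 89.67°
pole (s+25): 25 + j1762 → |·| = √(25²+1762²) = √3105269 ≈ 1762.2, ∠ = arctan(1762/25) ≈ 89.19°
|T| = 50 · 3.391e+06 / 3.105e+06 ≈ 54.605
Gain = 20 log₁₀(54.605) ≈ 34.74 dB
∠T = 156.03° − 178.86° = -22.83°

34.7 dB, -22.8°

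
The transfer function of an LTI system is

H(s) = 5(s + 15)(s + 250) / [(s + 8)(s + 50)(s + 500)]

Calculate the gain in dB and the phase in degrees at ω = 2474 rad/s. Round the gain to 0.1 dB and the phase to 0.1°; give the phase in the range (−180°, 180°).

-54.0 dB, -83.3°

At s = jω = j2474:
zero (s+15): 15 + j2474 → |·| = √(15²+2474²) = √6120901 ≈ 2474, ∠ = arctan(2474/15) ≈ 89.65°
zero (s+250): 250 + j2474 → |·| = √(250²+2474²) = √6183176 ≈ 2486.6, ∠ = arctan(2474/250) ≈ 84.23°
pole (s+8): 8 + j2474 → |·| = √(8²+2474²) = √6120740 ≈ 2474, ∠ = arctan(2474/8) ≈ 89.81°
pole (s+50): 50 + j2474 → |·| = √(50²+2474²) = √6123176 ≈ 2474.5, ∠ = arctan(2474/50) ≈ 88.84°
pole (s+500): 500 + j2474 → |·| = √(500²+2474²) = √6370676 ≈ 2524, ∠ = arctan(2474/500) ≈ 78.57°
|H| = 5 · 6.1518e+06 / 1.5452e+10 ≈ 0.0019906
Gain = 20 log₁₀(0.0019906) ≈ -54.02 dB
∠H = 173.88° − 257.22° = -83.34°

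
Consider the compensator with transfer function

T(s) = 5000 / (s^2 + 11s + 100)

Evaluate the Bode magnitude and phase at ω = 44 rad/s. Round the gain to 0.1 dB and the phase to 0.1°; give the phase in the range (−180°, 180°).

At s = jω = j44:
quadratic: (j44)² + 11·j44 + 100 = -1836 + j484 → |·| ≈ 1898.7, ∠ ≈ 165.23°
|T| = 5000 / 1898.7 ≈ 2.6334
Gain = 20 log₁₀(2.6334) ≈ 8.41 dB
∠T = 0.00° − 165.23° = -165.23°

8.4 dB, -165.2°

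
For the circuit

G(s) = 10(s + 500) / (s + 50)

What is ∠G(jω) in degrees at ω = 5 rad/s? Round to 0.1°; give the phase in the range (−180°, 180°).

-5.1°

At s = jω = j5:
zero (s+500): 500 + j5 → |·| = √(500²+5²) = √250025 ≈ 500.02, ∠ = arctan(5/500) ≈ 0.57°
pole (s+50): 50 + j5 → |·| = √(50²+5²) = √2525 ≈ 50.249, ∠ = arctan(5/50) ≈ 5.71°
∠G = 0.57° − 5.71° = -5.14°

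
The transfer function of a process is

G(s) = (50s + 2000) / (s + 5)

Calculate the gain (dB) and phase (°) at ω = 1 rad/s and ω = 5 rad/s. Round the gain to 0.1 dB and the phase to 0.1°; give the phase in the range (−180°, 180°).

ω = 1: 51.9 dB, -9.9°; ω = 5: 49.1 dB, -37.9°

Substitute s = j1:
Numerator: 50(j1) + 2000 = 2000 + j50
Denominator: (j1) + 5 = 5 + j1
|N| = √(2000² + 50²) ≈ 2000.6, ∠N ≈ 1.43°
|D| = √(5² + 1²) ≈ 5.099, ∠D ≈ 11.31°
|G| = 2000.6 / 5.099 ≈ 392.35
Gain = 20 log₁₀(392.35) ≈ 51.87 dB
∠G = 1.43° − 11.31° = -9.88°

Substitute s = j5:
Numerator: 50(j5) + 2000 = 2000 + j250
Denominator: (j5) + 5 = 5 + j5
|N| = √(2000² + 250²) ≈ 2015.6, ∠N ≈ 7.13°
|D| = √(5² + 5²) ≈ 7.0711, ∠D ≈ 45.00°
|G| = 2015.6 / 7.0711 ≈ 285.05
Gain = 20 log₁₀(285.05) ≈ 49.10 dB
∠G = 7.13° − 45.00° = -37.87°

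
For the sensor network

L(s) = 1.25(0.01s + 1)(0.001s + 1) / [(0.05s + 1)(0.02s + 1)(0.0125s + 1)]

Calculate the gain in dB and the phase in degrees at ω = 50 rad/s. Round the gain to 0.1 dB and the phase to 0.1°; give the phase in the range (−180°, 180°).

-10.1 dB, -115.8°

At ω = 50 rad/s:
zero (1 + j50·0.01) = 1 + j0.5 → |·| ≈ 1.118, ∠ ≈ 26.57°
zero (1 + j50·0.001) = 1 + j0.05 → |·| ≈ 1.0012, ∠ ≈ 2.86°
pole (1 + j50·0.05) = 1 + j2.5 → |·| ≈ 2.6926, ∠ ≈ 68.20°
pole (1 + j50·0.02) = 1 + j1 → |·| ≈ 1.4142, ∠ ≈ 45.00°
pole (1 + j50·0.0125) = 1 + j0.625 → |·| ≈ 1.1792, ∠ ≈ 32.01°
|L| = 1.25 · 1.118 · 1.0012 / (2.6926 · 1.4142 · 1.1792) ≈ 0.3116
Gain = 20 log₁₀(0.3116) ≈ -10.13 dB
∠L = (26.57° + 2.86°) − (68.20° + 45.00° + 32.01°) = -115.78°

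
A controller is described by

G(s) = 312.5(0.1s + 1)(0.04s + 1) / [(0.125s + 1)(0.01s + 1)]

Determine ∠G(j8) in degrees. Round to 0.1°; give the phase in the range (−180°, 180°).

6.8°

At ω = 8 rad/s:
zero (1 + j8·0.1) = 1 + j0.8 → |·| ≈ 1.2806, ∠ ≈ 38.66°
zero (1 + j8·0.04) = 1 + j0.32 → |·| ≈ 1.05, ∠ ≈ 17.74°
pole (1 + j8·0.125) = 1 + j1 → |·| ≈ 1.4142, ∠ ≈ 45.00°
pole (1 + j8·0.01) = 1 + j0.08 → |·| ≈ 1.0032, ∠ ≈ 4.57°
∠G = (38.66° + 17.74°) − (45.00° + 4.57°) = 6.83°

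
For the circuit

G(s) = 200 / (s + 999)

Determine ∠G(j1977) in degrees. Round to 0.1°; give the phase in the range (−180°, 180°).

Substitute s = j1977:
Numerator: 200 = 200 + j0
Denominator: (j1977) + 999 = 999 + j1977
|N| = √(200² + 0²) ≈ 200, ∠N ≈ 0.00°
|D| = √(999² + 1977²) ≈ 2215.1, ∠D ≈ 63.19°
∠G = 0.00° − 63.19° = -63.19°

-63.2°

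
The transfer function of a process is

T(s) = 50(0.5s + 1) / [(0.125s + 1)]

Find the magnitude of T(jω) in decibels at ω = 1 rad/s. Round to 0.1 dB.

34.9 dB

At ω = 1 rad/s:
zero (1 + j1·0.5) = 1 + j0.5 → |·| ≈ 1.118, ∠ ≈ 26.57°
pole (1 + j1·0.125) = 1 + j0.125 → |·| ≈ 1.0078, ∠ ≈ 7.13°
|T| = 50 · 1.118 / (1.0078) ≈ 55.467
Gain = 20 log₁₀(55.467) ≈ 34.88 dB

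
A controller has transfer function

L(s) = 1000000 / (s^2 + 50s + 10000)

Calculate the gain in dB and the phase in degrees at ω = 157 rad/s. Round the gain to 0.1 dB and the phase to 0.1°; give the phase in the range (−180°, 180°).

At s = jω = j157:
quadratic: (j157)² + 50·j157 + 10000 = -14649 + j7850 → |·| ≈ 16620, ∠ ≈ 151.81°
|L| = 1000000 / 16620 ≈ 60.168
Gain = 20 log₁₀(60.168) ≈ 35.59 dB
∠L = 0.00° − 151.81° = -151.81°

35.6 dB, -151.8°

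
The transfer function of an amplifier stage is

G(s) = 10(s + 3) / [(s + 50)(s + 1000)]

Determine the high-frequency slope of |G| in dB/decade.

-20 dB/decade

Each pole contributes −20 dB/decade at high frequency; each zero contributes +20 dB/decade.
Net: 1 zero(s) − 2 pole(s) → -20 dB/decade.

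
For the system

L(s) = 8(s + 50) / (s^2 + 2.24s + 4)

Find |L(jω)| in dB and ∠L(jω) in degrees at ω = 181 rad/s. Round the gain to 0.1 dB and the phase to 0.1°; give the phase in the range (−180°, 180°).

At s = jω = j181:
zero (s+50): 50 + j181 → |·| = √(50²+181²) = √35261 ≈ 187.78, ∠ = arctan(181/50) ≈ 74.56°
quadratic: (j181)² + 2.24·j181 + 4 = -32757 + j405.44 → |·| ≈ 32760, ∠ ≈ 179.29°
|L| = 8 · 187.78 / 32760 ≈ 0.045856
Gain = 20 log₁₀(0.045856) ≈ -26.77 dB
∠L = 74.56° − 179.29° = -104.73°

-26.8 dB, -104.7°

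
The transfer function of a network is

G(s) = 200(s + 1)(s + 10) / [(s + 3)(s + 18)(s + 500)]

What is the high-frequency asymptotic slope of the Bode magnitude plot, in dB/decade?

Each pole contributes −20 dB/decade at high frequency; each zero contributes +20 dB/decade.
Net: 2 zero(s) − 3 pole(s) → -20 dB/decade.

-20 dB/decade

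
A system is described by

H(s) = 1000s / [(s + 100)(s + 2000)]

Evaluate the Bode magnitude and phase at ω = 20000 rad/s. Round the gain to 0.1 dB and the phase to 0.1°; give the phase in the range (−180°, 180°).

-26.1 dB, -84.0°

At s = jω = j20000:
zero at origin: s = j20000 → |·| = 20000, ∠ = 90.00°
pole (s+100): 100 + j20000 → |·| = √(100²+20000²) = √400010000 ≈ 20000, ∠ = arctan(20000/100) ≈ 89.71°
pole (s+2000): 2000 + j20000 → |·| = √(2000²+20000²) = √404000000 ≈ 20100, ∠ = arctan(20000/2000) ≈ 84.29°
|H| = 1000 · 20000 / 4.02e+08 ≈ 0.049751
Gain = 20 log₁₀(0.049751) ≈ -26.06 dB
∠H = 90.00° − 174.00° = -84.00°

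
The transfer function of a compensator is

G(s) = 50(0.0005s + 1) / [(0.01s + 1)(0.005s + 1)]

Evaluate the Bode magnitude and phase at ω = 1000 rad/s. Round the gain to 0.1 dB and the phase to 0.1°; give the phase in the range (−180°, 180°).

At ω = 1000 rad/s:
zero (1 + j1000·0.0005) = 1 + j0.5 → |·| ≈ 1.118, ∠ ≈ 26.57°
pole (1 + j1000·0.01) = 1 + j10 → |·| ≈ 10.05, ∠ ≈ 84.29°
pole (1 + j1000·0.005) = 1 + j5 → |·| ≈ 5.099, ∠ ≈ 78.69°
|G| = 50 · 1.118 / (10.05 · 5.099) ≈ 1.0908
Gain = 20 log₁₀(1.0908) ≈ 0.75 dB
∠G = (26.57°) − (84.29° + 78.69°) = -136.41°

0.8 dB, -136.4°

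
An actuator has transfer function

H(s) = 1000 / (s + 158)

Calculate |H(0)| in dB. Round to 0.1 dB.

H(0) = 1000 / 158 ≈ 6.3291
20 log₁₀(6.3291) ≈ 16.03 dB

16.0 dB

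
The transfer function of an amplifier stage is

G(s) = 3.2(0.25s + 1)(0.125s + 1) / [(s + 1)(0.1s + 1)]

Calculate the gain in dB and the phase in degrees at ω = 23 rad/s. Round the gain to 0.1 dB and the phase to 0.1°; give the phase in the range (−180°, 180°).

-0.1 dB, -3.1°

At ω = 23 rad/s:
zero (1 + j23·0.25) = 1 + j5.75 → |·| ≈ 5.8363, ∠ ≈ 80.13°
zero (1 + j23·0.125) = 1 + j2.875 → |·| ≈ 3.0439, ∠ ≈ 70.82°
pole (1 + j23·1) = 1 + j23 → |·| ≈ 23.022, ∠ ≈ 87.51°
pole (1 + j23·0.1) = 1 + j2.3 → |·| ≈ 2.508, ∠ ≈ 66.50°
|G| = 3.2 · 5.8363 · 3.0439 / (23.022 · 2.508) ≈ 0.98457
Gain = 20 log₁₀(0.98457) ≈ -0.14 dB
∠G = (80.13° + 70.82°) − (87.51° + 66.50°) = -3.06°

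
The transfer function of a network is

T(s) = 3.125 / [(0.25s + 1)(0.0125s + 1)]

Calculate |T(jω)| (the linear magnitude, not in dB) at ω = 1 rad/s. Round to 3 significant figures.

At ω = 1 rad/s:
pole (1 + j1·0.25) = 1 + j0.25 → |·| ≈ 1.0308, ∠ ≈ 14.04°
pole (1 + j1·0.0125) = 1 + j0.0125 → |·| ≈ 1.0001, ∠ ≈ 0.72°
|T| = 3.125 · 1 / (1.0308 · 1.0001) ≈ 3.0313

3.03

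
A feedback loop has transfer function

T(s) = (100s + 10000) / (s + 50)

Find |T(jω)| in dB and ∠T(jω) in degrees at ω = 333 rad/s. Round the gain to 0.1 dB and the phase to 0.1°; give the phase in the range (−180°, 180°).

Substitute s = j333:
Numerator: 100(j333) + 10000 = 10000 + j33300
Denominator: (j333) + 50 = 50 + j333
|N| = √(10000² + 33300²) ≈ 34769, ∠N ≈ 73.28°
|D| = √(50² + 333²) ≈ 336.73, ∠D ≈ 81.46°
|T| = 34769 / 336.73 ≈ 103.25
Gain = 20 log₁₀(103.25) ≈ 40.28 dB
∠T = 73.28° − 81.46° = -8.18°

40.3 dB, -8.2°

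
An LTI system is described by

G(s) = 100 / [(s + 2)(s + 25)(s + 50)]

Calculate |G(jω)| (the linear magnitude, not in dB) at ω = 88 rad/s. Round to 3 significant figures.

0.000123

At s = jω = j88:
pole (s+2): 2 + j88 → |·| = √(2²+88²) = √7748 ≈ 88.023, ∠ = arctan(88/2) ≈ 88.70°
pole (s+25): 25 + j88 → |·| = √(25²+88²) = √8369 ≈ 91.482, ∠ = arctan(88/25) ≈ 74.14°
pole (s+50): 50 + j88 → |·| = √(50²+88²) = √10244 ≈ 101.21, ∠ = arctan(88/50) ≈ 60.40°
|G| = 100 / 8.15e+05 ≈ 0.0001227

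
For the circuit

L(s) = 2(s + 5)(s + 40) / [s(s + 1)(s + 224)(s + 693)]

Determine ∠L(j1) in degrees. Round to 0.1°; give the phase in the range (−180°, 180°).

-122.6°

At s = jω = j1:
zero (s+5): 5 + j1 → |·| = √(5²+1²) = √26 ≈ 5.099, ∠ = arctan(1/5) ≈ 11.31°
zero (s+40): 40 + j1 → |·| = √(40²+1²) = √1601 ≈ 40.012, ∠ = arctan(1/40) ≈ 1.43°
pole (s+1): 1 + j1 → |·| = √(1²+1²) = √2 ≈ 1.4142, ∠ = arctan(1/1) ≈ 45.00°
pole (s+224): 224 + j1 → |·| = √(224²+1²) = √50177 ≈ 224, ∠ = arctan(1/224) ≈ 0.26°
pole (s+693): 693 + j1 → |·| = √(693²+1²) = √480250 ≈ 693, ∠ = arctan(1/693) ≈ 0.08°
pole at origin: |s| = 1, ∠ = 90.00° (in denominator)
∠L = 12.74° − 135.34° = -122.60°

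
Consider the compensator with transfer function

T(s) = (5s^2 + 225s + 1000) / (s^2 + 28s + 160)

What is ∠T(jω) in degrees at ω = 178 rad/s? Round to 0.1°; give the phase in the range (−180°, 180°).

Substitute s = j178:
Numerator: 5(j178)^2 + 225(j178) + 1000 = -157420 + j40050
Denominator: (j178)^2 + 28(j178) + 160 = -31524 + j4984
|N| = √(157420² + 40050²) ≈ 1.6243e+05, ∠N ≈ 165.73°
|D| = √(31524² + 4984²) ≈ 31916, ∠D ≈ 171.02°
∠T = 165.73° − 171.02° = -5.29°

-5.3°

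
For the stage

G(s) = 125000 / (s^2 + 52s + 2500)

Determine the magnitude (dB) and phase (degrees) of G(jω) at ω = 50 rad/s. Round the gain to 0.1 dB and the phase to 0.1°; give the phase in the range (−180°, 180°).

At s = jω = j50:
quadratic: (j50)² + 52·j50 + 2500 = 0 + j2600 → |·| ≈ 2600, ∠ ≈ 90.00°
|G| = 125000 / 2600 ≈ 48.077
Gain = 20 log₁₀(48.077) ≈ 33.64 dB
∠G = 0.00° − 90.00° = -90.00°

33.6 dB, -90.0°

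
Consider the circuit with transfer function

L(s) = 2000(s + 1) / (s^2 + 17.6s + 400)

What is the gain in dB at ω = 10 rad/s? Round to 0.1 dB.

35.2 dB

At s = jω = j10:
zero (s+1): 1 + j10 → |·| = √(1²+10²) = √101 ≈ 10.05, ∠ = arctan(10/1) ≈ 84.29°
quadratic: (j10)² + 17.6·j10 + 400 = 300 + j176 → |·| ≈ 347.82, ∠ ≈ 30.40°
|L| = 2000 · 10.05 / 347.82 ≈ 57.789
Gain = 20 log₁₀(57.789) ≈ 35.24 dB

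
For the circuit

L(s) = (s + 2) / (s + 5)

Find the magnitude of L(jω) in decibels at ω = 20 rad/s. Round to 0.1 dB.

At s = jω = j20:
zero (s+2): 2 + j20 → |·| = √(2²+20²) = √404 ≈ 20.1, ∠ = arctan(20/2) ≈ 84.29°
pole (s+5): 5 + j20 → |·| = √(5²+20²) = √425 ≈ 20.616, ∠ = arctan(20/5) ≈ 75.96°
|L| = 1 · 20.1 / 20.616 ≈ 0.97497
Gain = 20 log₁₀(0.97497) ≈ -0.22 dB

-0.2 dB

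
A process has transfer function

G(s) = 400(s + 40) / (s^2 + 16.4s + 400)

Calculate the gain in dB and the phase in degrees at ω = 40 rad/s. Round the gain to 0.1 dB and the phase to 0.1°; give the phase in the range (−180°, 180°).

At s = jω = j40:
zero (s+40): 40 + j40 → |·| = √(40²+40²) = √3200 ≈ 56.569, ∠ = arctan(40/40) ≈ 45.00°
quadratic: (j40)² + 16.4·j40 + 400 = -1200 + j656 → |·| ≈ 1367.6, ∠ ≈ 151.34°
|G| = 400 · 56.569 / 1367.6 ≈ 16.545
Gain = 20 log₁₀(16.545) ≈ 24.37 dB
∠G = 45.00° − 151.34° = -106.34°

24.4 dB, -106.3°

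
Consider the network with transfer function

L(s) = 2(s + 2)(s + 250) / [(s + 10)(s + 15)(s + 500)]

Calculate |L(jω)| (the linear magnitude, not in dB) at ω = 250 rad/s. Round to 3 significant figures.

At s = jω = j250:
zero (s+2): 2 + j250 → |·| = √(2²+250²) = √62504 ≈ 250.01, ∠ = arctan(250/2) ≈ 89.54°
zero (s+250): 250 + j250 → |·| = √(250²+250²) = √125000 ≈ 353.55, ∠ = arctan(250/250) ≈ 45.00°
pole (s+10): 10 + j250 → |·| = √(10²+250²) = √62600 ≈ 250.2, ∠ = arctan(250/10) ≈ 87.71°
pole (s+15): 15 + j250 → |·| = √(15²+250²) = √62725 ≈ 250.45, ∠ = arctan(250/15) ≈ 86.57°
pole (s+500): 500 + j250 → |·| = √(500²+250²) = √312500 ≈ 559.02, ∠ = arctan(250/500) ≈ 26.57°
|L| = 2 · 88391 / 3.503e+07 ≈ 0.0050466

0.00505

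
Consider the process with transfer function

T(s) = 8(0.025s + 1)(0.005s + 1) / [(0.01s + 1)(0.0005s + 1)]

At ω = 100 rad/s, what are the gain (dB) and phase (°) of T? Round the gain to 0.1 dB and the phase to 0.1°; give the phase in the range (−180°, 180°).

24.6 dB, 46.9°

At ω = 100 rad/s:
zero (1 + j100·0.025) = 1 + j2.5 → |·| ≈ 2.6926, ∠ ≈ 68.20°
zero (1 + j100·0.005) = 1 + j0.5 → |·| ≈ 1.118, ∠ ≈ 26.57°
pole (1 + j100·0.01) = 1 + j1 → |·| ≈ 1.4142, ∠ ≈ 45.00°
pole (1 + j100·0.0005) = 1 + j0.05 → |·| ≈ 1.0012, ∠ ≈ 2.86°
|T| = 8 · 2.6926 · 1.118 / (1.4142 · 1.0012) ≈ 17.009
Gain = 20 log₁₀(17.009) ≈ 24.61 dB
∠T = (68.20° + 26.57°) − (45.00° + 2.86°) = 46.91°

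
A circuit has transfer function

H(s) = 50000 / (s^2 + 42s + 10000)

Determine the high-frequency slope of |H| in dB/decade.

Each pole contributes −20 dB/decade at high frequency; each zero contributes +20 dB/decade.
Net: 0 zero(s) − 2 pole(s) → -40 dB/decade.

-40 dB/decade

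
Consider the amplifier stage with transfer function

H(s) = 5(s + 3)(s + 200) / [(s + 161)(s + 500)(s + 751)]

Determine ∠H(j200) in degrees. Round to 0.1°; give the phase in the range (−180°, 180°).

46.3°

At s = jω = j200:
zero (s+3): 3 + j200 → |·| = √(3²+200²) = √40009 ≈ 200.02, ∠ = arctan(200/3) ≈ 89.14°
zero (s+200): 200 + j200 → |·| = √(200²+200²) = √80000 ≈ 282.84, ∠ = arctan(200/200) ≈ 45.00°
pole (s+161): 161 + j200 → |·| = √(161²+200²) = √65921 ≈ 256.75, ∠ = arctan(200/161) ≈ 51.17°
pole (s+500): 500 + j200 → |·| = √(500²+200²) = √290000 ≈ 538.52, ∠ = arctan(200/500) ≈ 21.80°
pole (s+751): 751 + j200 → |·| = √(751²+200²) = √604001 ≈ 777.18, ∠ = arctan(200/751) ≈ 14.91°
∠H = 134.14° − 87.88° = 46.26°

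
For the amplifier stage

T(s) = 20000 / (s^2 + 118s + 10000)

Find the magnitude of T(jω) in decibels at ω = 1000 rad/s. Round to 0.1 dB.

-34.0 dB

At s = jω = j1000:
quadratic: (j1000)² + 118·j1000 + 10000 = -990000 + j118000 → |·| ≈ 9.9701e+05, ∠ ≈ 173.20°
|T| = 20000 / 9.9701e+05 ≈ 0.02006
Gain = 20 log₁₀(0.02006) ≈ -33.95 dB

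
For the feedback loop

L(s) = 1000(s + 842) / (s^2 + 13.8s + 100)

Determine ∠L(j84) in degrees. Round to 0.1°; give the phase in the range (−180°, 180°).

-164.8°

At s = jω = j84:
zero (s+842): 842 + j84 → |·| = √(842²+84²) = √716020 ≈ 846.18, ∠ = arctan(84/842) ≈ 5.70°
quadratic: (j84)² + 13.8·j84 + 100 = -6956 + j1159.2 → |·| ≈ 7051.9, ∠ ≈ 170.54°
∠L = 5.70° − 170.54° = -164.84°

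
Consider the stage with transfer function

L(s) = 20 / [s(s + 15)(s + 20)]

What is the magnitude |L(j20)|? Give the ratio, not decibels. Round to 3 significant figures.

At s = jω = j20:
pole (s+15): 15 + j20 → |·| = √(15²+20²) = √625 ≈ 25, ∠ = arctan(20/15) ≈ 53.13°
pole (s+20): 20 + j20 → |·| = √(20²+20²) = √800 ≈ 28.284, ∠ = arctan(20/20) ≈ 45.00°
pole at origin: |s| = 20, ∠ = 90.00° (in denominator)
|L| = 20 / 14142 ≈ 0.0014142

0.00141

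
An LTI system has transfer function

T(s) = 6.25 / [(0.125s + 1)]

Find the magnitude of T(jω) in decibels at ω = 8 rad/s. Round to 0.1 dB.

12.9 dB

At ω = 8 rad/s:
pole (1 + j8·0.125) = 1 + j1 → |·| ≈ 1.4142, ∠ ≈ 45.00°
|T| = 6.25 · 1 / (1.4142) ≈ 4.4195
Gain = 20 log₁₀(4.4195) ≈ 12.91 dB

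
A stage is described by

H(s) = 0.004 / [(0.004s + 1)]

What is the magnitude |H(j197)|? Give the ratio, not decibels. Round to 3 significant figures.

0.00314

At ω = 197 rad/s:
pole (1 + j197·0.004) = 1 + j0.788 → |·| ≈ 1.2732, ∠ ≈ 38.24°
|H| = 0.004 · 1 / (1.2732) ≈ 0.0031417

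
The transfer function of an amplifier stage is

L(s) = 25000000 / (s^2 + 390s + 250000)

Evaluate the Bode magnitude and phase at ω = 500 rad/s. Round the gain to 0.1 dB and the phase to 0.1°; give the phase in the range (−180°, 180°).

At s = jω = j500:
quadratic: (j500)² + 390·j500 + 250000 = 0 + j195000 → |·| ≈ 1.95e+05, ∠ ≈ 90.00°
|L| = 25000000 / 1.95e+05 ≈ 128.21
Gain = 20 log₁₀(128.21) ≈ 42.16 dB
∠L = 0.00° − 90.00° = -90.00°

42.2 dB, -90.0°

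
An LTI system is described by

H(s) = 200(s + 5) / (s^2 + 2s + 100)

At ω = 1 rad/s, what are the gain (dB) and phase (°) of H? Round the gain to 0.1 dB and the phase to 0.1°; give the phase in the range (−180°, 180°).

20.3 dB, 10.2°

At s = jω = j1:
zero (s+5): 5 + j1 → |·| = √(5²+1²) = √26 ≈ 5.099, ∠ = arctan(1/5) ≈ 11.31°
quadratic: (j1)² + 2·j1 + 100 = 99 + j2 → |·| ≈ 99.02, ∠ ≈ 1.16°
|H| = 200 · 5.099 / 99.02 ≈ 10.299
Gain = 20 log₁₀(10.299) ≈ 20.26 dB
∠H = 11.31° − 1.16° = 10.15°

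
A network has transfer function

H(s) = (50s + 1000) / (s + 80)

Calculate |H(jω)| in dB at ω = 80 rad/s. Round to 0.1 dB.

31.2 dB

Substitute s = j80:
Numerator: 50(j80) + 1000 = 1000 + j4000
Denominator: (j80) + 80 = 80 + j80
|N| = √(1000² + 4000²) ≈ 4123.1, ∠N ≈ 75.96°
|D| = √(80² + 80²) ≈ 113.14, ∠D ≈ 45.00°
|H| = 4123.1 / 113.14 ≈ 36.442
Gain = 20 log₁₀(36.442) ≈ 31.23 dB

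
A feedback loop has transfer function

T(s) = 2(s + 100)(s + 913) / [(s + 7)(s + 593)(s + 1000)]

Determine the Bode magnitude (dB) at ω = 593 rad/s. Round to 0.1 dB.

At s = jω = j593:
zero (s+100): 100 + j593 → |·| = √(100²+593²) = √361649 ≈ 601.37, ∠ = arctan(593/100) ≈ 80.43°
zero (s+913): 913 + j593 → |·| = √(913²+593²) = √1185218 ≈ 1088.7, ∠ = arctan(593/913) ≈ 33.00°
pole (s+7): 7 + j593 → |·| = √(7²+593²) = √351698 ≈ 593.04, ∠ = arctan(593/7) ≈ 89.32°
pole (s+593): 593 + j593 → |·| = √(593²+593²) = √703298 ≈ 838.63, ∠ = arctan(593/593) ≈ 45.00°
pole (s+1000): 1000 + j593 → |·| = √(1000²+593²) = √1351649 ≈ 1162.6, ∠ = arctan(593/1000) ≈ 30.67°
|T| = 2 · 6.5471e+05 / 5.7821e+08 ≈ 0.0022646
Gain = 20 log₁₀(0.0022646) ≈ -52.90 dB

-52.9 dB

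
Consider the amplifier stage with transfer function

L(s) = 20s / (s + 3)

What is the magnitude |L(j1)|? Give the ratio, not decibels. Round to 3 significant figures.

6.32

At s = jω = j1:
zero at origin: s = j1 → |·| = 1, ∠ = 90.00°
pole (s+3): 3 + j1 → |·| = √(3²+1²) = √10 ≈ 3.1623, ∠ = arctan(1/3) ≈ 18.43°
|L| = 20 · 1 / 3.1623 ≈ 6.3245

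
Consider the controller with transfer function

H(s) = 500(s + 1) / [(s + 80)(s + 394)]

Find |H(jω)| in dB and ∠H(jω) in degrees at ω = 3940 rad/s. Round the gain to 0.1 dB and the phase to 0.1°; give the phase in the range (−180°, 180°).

-18.0 dB, -83.1°

At s = jω = j3940:
zero (s+1): 1 + j3940 → |·| = √(1²+3940²) = √15523601 ≈ 3940, ∠ = arctan(3940/1) ≈ 89.99°
pole (s+80): 80 + j3940 → |·| = √(80²+3940²) = √15530000 ≈ 3940.8, ∠ = arctan(3940/80) ≈ 88.84°
pole (s+394): 394 + j3940 → |·| = √(394²+3940²) = √15678836 ≈ 3959.7, ∠ = arctan(3940/394) ≈ 84.29°
|H| = 500 · 3940 / 1.5604e+07 ≈ 0.12625
Gain = 20 log₁₀(0.12625) ≈ -17.98 dB
∠H = 89.99° − 173.13° = -83.14°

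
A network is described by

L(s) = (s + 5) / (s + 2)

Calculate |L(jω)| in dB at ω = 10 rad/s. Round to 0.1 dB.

At s = jω = j10:
zero (s+5): 5 + j10 → |·| = √(5²+10²) = √125 ≈ 11.18, ∠ = arctan(10/5) ≈ 63.43°
pole (s+2): 2 + j10 → |·| = √(2²+10²) = √104 ≈ 10.198, ∠ = arctan(10/2) ≈ 78.69°
|L| = 1 · 11.18 / 10.198 ≈ 1.0963
Gain = 20 log₁₀(1.0963) ≈ 0.80 dB

0.8 dB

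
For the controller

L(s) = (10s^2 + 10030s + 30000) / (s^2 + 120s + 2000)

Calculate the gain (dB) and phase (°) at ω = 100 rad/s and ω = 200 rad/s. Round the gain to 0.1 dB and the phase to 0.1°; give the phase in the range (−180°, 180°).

ω = 100: 36.9 dB, -29.7°; ω = 200: 33.1 dB, -47.3°

Substitute s = j100:
Numerator: 10(j100)^2 + 10030(j100) + 30000 = -70000 + j1003000
Denominator: (j100)^2 + 120(j100) + 2000 = -8000 + j12000
|N| = √(70000² + 1003000²) ≈ 1.0054e+06, ∠N ≈ 93.99°
|D| = √(8000² + 12000²) ≈ 14422, ∠D ≈ 123.69°
|L| = 1.0054e+06 / 14422 ≈ 69.713
Gain = 20 log₁₀(69.713) ≈ 36.87 dB
∠L = 93.99° − 123.69° = -29.70°

Substitute s = j200:
Numerator: 10(j200)^2 + 10030(j200) + 30000 = -370000 + j2006000
Denominator: (j200)^2 + 120(j200) + 2000 = -38000 + j24000
|N| = √(370000² + 2006000²) ≈ 2.0398e+06, ∠N ≈ 100.45°
|D| = √(38000² + 24000²) ≈ 44944, ∠D ≈ 147.72°
|L| = 2.0398e+06 / 44944 ≈ 45.385
Gain = 20 log₁₀(45.385) ≈ 33.14 dB
∠L = 100.45° − 147.72° = -47.27°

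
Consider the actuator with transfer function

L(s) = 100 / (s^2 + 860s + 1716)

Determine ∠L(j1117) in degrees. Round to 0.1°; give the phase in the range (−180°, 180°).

Substitute s = j1117:
Numerator: 100 = 100 + j0
Denominator: (j1117)^2 + 860(j1117) + 1716 = -1245973 + j960620
|N| = √(100² + 0²) ≈ 100, ∠N ≈ 0.00°
|D| = √(1245973² + 960620²) ≈ 1.5733e+06, ∠D ≈ 142.37°
∠L = 0.00° − 142.37° = -142.37°

-142.4°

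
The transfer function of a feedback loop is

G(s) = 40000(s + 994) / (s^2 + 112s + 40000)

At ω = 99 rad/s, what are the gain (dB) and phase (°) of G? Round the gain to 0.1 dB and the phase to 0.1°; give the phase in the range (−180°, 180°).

At s = jω = j99:
zero (s+994): 994 + j99 → |·| = √(994²+99²) = √997837 ≈ 998.92, ∠ = arctan(99/994) ≈ 5.69°
quadratic: (j99)² + 112·j99 + 40000 = 30199 + j11088 → |·| ≈ 32170, ∠ ≈ 20.16°
|G| = 40000 · 998.92 / 32170 ≈ 1242.1
Gain = 20 log₁₀(1242.1) ≈ 61.88 dB
∠G = 5.69° − 20.16° = -14.47°

61.9 dB, -14.5°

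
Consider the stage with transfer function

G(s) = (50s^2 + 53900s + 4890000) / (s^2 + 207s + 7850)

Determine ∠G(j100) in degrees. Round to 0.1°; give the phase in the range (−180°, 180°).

Substitute s = j100:
Numerator: 50(j100)^2 + 53900(j100) + 4890000 = 4390000 + j5390000
Denominator: (j100)^2 + 207(j100) + 7850 = -2150 + j20700
|N| = √(4390000² + 5390000²) ≈ 6.9516e+06, ∠N ≈ 50.84°
|D| = √(2150² + 20700²) ≈ 20811, ∠D ≈ 95.93°
∠G = 50.84° − 95.93° = -45.09°

-45.1°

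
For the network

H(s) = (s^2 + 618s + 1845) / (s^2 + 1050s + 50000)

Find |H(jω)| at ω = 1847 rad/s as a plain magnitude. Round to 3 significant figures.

0.927

Substitute s = j1847:
Numerator: (j1847)^2 + 618(j1847) + 1845 = -3409564 + j1141446
Denominator: (j1847)^2 + 1050(j1847) + 50000 = -3361409 + j1939350
|N| = √(3409564² + 1141446²) ≈ 3.5956e+06, ∠N ≈ 161.49°
|D| = √(3361409² + 1939350²) ≈ 3.8807e+06, ∠D ≈ 150.02°
|H| = 3.5956e+06 / 3.8807e+06 ≈ 0.92653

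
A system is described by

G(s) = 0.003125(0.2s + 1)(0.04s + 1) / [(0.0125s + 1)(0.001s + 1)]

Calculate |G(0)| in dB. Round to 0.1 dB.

G(0) = 0.003125 · 1 / 1 = 0.003125
20 log₁₀(0.003125) ≈ -50.10 dB

-50.1 dB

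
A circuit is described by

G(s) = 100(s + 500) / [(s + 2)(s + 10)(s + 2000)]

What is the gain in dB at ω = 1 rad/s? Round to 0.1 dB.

At s = jω = j1:
zero (s+500): 500 + j1 → |·| = √(500²+1²) = √250001 ≈ 500, ∠ = arctan(1/500) ≈ 0.11°
pole (s+2): 2 + j1 → |·| = √(2²+1²) = √5 ≈ 2.2361, ∠ = arctan(1/2) ≈ 26.57°
pole (s+10): 10 + j1 → |·| = √(10²+1²) = √101 ≈ 10.05, ∠ = arctan(1/10) ≈ 5.71°
pole (s+2000): 2000 + j1 → |·| = √(2000²+1²) = √4000001 ≈ 2000, ∠ = arctan(1/2000) ≈ 0.03°
|G| = 100 · 500 / 44946 ≈ 1.1124
Gain = 20 log₁₀(1.1124) ≈ 0.93 dB

0.9 dB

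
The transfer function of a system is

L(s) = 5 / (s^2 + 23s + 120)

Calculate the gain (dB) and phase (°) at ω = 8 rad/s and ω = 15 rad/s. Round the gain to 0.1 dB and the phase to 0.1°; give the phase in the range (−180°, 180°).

ω = 8: -31.7 dB, -73.1°; ω = 15: -37.2 dB, -106.9°

Substitute s = j8:
Numerator: 5 = 5 + j0
Denominator: (j8)^2 + 23(j8) + 120 = 56 + j184
|N| = √(5² + 0²) ≈ 5, ∠N ≈ 0.00°
|D| = √(56² + 184²) ≈ 192.33, ∠D ≈ 73.07°
|L| = 5 / 192.33 ≈ 0.025997
Gain = 20 log₁₀(0.025997) ≈ -31.70 dB
∠L = 0.00° − 73.07° = -73.07°

Substitute s = j15:
Numerator: 5 = 5 + j0
Denominator: (j15)^2 + 23(j15) + 120 = -105 + j345
|N| = √(5² + 0²) ≈ 5, ∠N ≈ 0.00°
|D| = √(105² + 345²) ≈ 360.62, ∠D ≈ 106.93°
|L| = 5 / 360.62 ≈ 0.013865
Gain = 20 log₁₀(0.013865) ≈ -37.16 dB
∠L = 0.00° − 106.93° = -106.93°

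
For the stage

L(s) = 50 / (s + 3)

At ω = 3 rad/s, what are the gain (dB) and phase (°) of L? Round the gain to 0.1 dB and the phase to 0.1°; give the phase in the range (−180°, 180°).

Substitute s = j3:
Numerator: 50 = 50 + j0
Denominator: (j3) + 3 = 3 + j3
|N| = √(50² + 0²) ≈ 50, ∠N ≈ 0.00°
|D| = √(3² + 3²) ≈ 4.2426, ∠D ≈ 45.00°
|L| = 50 / 4.2426 ≈ 11.785
Gain = 20 log₁₀(11.785) ≈ 21.43 dB
∠L = 0.00° − 45.00° = -45.00°

21.4 dB, -45.0°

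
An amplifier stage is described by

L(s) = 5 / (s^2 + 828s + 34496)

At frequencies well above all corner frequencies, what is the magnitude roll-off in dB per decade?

Each pole contributes −20 dB/decade at high frequency; each zero contributes +20 dB/decade.
Net: 0 zero(s) − 2 pole(s) → -40 dB/decade.

-40 dB/decade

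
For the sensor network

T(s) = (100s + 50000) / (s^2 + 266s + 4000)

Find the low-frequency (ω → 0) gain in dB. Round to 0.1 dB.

21.9 dB

T(0) = 50000 / 4000 = 12.5
20 log₁₀(12.5) ≈ 21.94 dB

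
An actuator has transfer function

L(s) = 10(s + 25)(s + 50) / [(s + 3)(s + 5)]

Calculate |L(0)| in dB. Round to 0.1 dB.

58.4 dB

L(0) = 10·25·50 / (3·5) ≈ 833.33
20 log₁₀(833.33) ≈ 58.42 dB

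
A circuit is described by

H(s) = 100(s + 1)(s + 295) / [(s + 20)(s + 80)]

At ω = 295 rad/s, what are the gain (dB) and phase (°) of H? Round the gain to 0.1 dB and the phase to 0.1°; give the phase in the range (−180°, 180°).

42.7 dB, -26.1°

At s = jω = j295:
zero (s+1): 1 + j295 → |·| = √(1²+295²) = √87026 ≈ 295, ∠ = arctan(295/1) ≈ 89.81°
zero (s+295): 295 + j295 → |·| = √(295²+295²) = √174050 ≈ 417.19, ∠ = arctan(295/295) ≈ 45.00°
pole (s+20): 20 + j295 → |·| = √(20²+295²) = √87425 ≈ 295.68, ∠ = arctan(295/20) ≈ 86.12°
pole (s+80): 80 + j295 → |·| = √(80²+295²) = √93425 ≈ 305.66, ∠ = arctan(295/80) ≈ 74.83°
|H| = 100 · 1.2307e+05 / 90378 ≈ 136.17
Gain = 20 log₁₀(136.17) ≈ 42.68 dB
∠H = 134.81° − 160.95° = -26.14°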